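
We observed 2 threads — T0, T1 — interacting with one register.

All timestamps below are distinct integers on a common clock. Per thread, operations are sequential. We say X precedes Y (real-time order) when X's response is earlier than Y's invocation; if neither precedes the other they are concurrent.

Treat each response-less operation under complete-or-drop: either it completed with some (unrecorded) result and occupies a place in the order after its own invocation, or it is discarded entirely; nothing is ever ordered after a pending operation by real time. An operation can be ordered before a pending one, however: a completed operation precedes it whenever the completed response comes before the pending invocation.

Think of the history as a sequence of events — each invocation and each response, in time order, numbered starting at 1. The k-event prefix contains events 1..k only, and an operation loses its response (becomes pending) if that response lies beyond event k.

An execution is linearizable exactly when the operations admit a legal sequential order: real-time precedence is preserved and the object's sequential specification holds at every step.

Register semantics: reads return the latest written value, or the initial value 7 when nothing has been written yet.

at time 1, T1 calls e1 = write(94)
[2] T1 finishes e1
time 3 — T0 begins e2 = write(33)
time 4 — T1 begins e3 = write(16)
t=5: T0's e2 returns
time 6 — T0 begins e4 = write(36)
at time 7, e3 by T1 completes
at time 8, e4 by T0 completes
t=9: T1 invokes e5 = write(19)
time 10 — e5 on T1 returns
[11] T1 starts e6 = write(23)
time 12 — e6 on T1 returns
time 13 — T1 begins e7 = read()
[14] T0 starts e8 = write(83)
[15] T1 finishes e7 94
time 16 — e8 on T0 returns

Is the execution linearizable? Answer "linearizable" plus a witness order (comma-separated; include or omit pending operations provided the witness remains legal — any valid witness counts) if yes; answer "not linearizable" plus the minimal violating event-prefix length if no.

the violation lands at event 15, e7's response at time 15: events 1..14 linearize, events 1..15 do not
all 3 real-time-respecting orders fail — 7 completed register operations, no legal replay
every completion of the 1 pending operation (e8) was checked; none linearizes
for example e1, e2, e3, e4, e5, e6, e7 (pending dropped) fails at step 7: e7 read() → 94 is not legal there
for example e1, e2, e4, e3, e5, e6, e7 (pending dropped) fails at step 7: e7 read() → 94 is not legal there

not linearizable — minimal violating prefix: 15 events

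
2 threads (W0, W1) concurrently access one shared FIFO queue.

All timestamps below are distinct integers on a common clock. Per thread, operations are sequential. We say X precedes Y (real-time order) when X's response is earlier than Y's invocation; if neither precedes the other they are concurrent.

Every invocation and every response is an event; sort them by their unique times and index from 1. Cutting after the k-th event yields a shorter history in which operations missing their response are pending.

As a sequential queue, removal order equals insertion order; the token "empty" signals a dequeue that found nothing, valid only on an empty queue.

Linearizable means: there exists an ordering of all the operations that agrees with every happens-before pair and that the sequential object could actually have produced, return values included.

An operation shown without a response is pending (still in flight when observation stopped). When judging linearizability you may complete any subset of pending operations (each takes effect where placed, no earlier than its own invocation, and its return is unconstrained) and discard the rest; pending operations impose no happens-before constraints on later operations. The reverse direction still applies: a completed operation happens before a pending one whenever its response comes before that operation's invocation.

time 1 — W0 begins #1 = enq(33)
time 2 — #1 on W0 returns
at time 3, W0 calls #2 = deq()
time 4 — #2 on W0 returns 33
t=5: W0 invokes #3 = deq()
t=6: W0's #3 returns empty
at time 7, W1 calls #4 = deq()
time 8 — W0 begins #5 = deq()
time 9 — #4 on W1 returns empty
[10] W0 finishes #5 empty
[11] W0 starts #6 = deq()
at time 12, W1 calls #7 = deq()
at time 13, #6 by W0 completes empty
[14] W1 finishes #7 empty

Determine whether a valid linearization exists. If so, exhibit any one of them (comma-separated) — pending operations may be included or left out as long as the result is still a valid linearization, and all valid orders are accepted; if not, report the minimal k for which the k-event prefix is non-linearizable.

1. #1 enq(33), leaving queue <33>
2. #2 deq() → 33, leaving queue <>
3. #3 deq() → empty, leaving queue <>
4. #4 deq() → empty, leaving queue <>
5. #5 deq() → empty, leaving queue <>
6. #6 deq() → empty, leaving queue <>
7. #7 deq() → empty, leaving queue <>

linearizable — witness: #1, #2, #3, #4, #5, #6, #7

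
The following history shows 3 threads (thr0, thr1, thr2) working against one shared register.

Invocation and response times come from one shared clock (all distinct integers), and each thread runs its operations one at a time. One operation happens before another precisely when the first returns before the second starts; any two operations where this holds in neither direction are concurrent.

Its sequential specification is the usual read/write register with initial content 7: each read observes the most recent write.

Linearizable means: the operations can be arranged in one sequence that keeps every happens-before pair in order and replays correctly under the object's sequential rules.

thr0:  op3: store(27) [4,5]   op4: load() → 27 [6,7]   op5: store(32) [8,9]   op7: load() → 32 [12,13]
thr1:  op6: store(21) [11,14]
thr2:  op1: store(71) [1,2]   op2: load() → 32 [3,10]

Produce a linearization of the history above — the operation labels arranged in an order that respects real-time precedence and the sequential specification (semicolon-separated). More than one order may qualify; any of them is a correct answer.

step 1: op1 store(71) — value 71
step 2: op3 store(27) — value 27
step 3: op4 load() → 27 — value 27
step 4: op5 store(32) — value 32
step 5: op2 load() → 32 — value 32
step 6: op7 load() → 32 — value 32
step 7: op6 store(21) — value 21

op1; op3; op4; op5; op2; op7; op6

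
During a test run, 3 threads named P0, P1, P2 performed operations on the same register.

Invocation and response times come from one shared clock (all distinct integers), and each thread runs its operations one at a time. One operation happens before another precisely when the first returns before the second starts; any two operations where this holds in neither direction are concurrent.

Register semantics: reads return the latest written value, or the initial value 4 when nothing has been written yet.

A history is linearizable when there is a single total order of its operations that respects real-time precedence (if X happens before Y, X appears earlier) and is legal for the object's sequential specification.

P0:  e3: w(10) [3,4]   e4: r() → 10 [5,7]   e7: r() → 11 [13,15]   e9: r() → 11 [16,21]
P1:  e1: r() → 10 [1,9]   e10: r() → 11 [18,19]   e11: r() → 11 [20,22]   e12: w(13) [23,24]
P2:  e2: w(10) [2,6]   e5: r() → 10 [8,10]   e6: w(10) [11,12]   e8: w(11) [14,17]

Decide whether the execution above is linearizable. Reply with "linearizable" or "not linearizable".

linearizable

a witness: e2, e1, e3, e4, e5, e6, e8, e7, e9, e10, e11, e12
1. e2 w(10), leaving value 10
2. e1 r() → 10, leaving value 10
3. e3 w(10), leaving value 10
4. e4 r() → 10, leaving value 10
5. e5 r() → 10, leaving value 10
6. e6 w(10), leaving value 10
7. e8 w(11), leaving value 11
8. e7 r() → 11, leaving value 11
9. e9 r() → 11, leaving value 11
10. e10 r() → 11, leaving value 11
11. e11 r() → 11, leaving value 11
12. e12 w(13), leaving value 13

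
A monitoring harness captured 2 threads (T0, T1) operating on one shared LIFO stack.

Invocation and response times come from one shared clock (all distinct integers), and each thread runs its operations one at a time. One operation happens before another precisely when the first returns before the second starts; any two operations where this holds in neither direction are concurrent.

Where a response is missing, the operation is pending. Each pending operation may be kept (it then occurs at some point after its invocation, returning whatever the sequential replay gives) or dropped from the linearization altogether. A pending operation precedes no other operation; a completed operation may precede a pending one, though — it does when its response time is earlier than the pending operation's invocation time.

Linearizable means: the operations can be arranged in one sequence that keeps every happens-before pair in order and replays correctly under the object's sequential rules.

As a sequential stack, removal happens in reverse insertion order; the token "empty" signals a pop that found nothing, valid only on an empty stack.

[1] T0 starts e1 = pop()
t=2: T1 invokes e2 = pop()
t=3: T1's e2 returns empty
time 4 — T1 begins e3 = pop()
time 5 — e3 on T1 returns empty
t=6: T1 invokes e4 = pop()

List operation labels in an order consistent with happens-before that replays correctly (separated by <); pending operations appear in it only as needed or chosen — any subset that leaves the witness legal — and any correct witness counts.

e1 < e2 < e3

after step 1 (e1 pop() (pending, included)): stack <>
after step 2 (e2 pop() → empty): stack <>
after step 3 (e3 pop() → empty): stack <>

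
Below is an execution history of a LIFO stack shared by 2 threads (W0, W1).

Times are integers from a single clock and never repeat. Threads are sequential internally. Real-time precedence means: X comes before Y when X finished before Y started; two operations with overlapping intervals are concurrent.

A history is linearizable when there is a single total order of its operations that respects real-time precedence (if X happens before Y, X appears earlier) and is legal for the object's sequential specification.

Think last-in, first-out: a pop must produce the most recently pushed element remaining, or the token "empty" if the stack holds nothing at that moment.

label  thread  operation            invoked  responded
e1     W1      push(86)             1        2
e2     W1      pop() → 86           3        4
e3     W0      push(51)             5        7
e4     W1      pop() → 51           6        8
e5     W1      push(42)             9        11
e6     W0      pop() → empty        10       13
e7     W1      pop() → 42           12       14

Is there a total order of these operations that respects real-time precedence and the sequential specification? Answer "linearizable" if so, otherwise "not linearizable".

a witness: e1, e2, e3, e4, e5, e7, e6
1. e1 push(86), leaving stack <86>
2. e2 pop() → 86, leaving stack <>
3. e3 push(51), leaving stack <51>
4. e4 pop() → 51, leaving stack <>
5. e5 push(42), leaving stack <42>
6. e7 pop() → 42, leaving stack <>
7. e6 pop() → empty, leaving stack <>

linearizable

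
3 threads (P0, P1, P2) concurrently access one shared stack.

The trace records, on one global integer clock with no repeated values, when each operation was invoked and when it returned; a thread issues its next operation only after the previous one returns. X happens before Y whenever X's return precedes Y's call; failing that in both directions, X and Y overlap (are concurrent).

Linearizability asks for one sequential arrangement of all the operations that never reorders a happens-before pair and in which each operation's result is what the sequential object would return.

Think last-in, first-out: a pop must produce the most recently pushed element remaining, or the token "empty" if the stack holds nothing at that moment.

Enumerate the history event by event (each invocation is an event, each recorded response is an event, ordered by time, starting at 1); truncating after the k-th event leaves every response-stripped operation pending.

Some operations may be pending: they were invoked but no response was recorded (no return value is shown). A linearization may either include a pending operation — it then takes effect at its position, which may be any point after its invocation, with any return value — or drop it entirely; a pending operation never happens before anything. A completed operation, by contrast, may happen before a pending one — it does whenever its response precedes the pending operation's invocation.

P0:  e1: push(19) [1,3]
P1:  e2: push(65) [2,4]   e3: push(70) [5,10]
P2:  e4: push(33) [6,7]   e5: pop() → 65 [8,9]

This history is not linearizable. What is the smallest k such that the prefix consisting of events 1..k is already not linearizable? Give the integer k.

9

events 1..8 are still linearizable — one witness is e1, e2, e3, e4:
step 1: e1 push(19) — stack <19>
step 2: e2 push(65) — stack <19,65>
step 3: e3 push(70) (pending, included) — stack <19,65,70>
step 4: e4 push(33) — stack <19,65,70,33>
at event 9 (e5's time-9 response) nothing linearizes any more
every completion of the 1 pending operation (e3) was checked; none linearizes
sample order e1, e2, e4, e5 (pending dropped) stalls at step 4 — e5 pop() → 65 has no legal effect
sample order e2, e1, e4, e5 (pending dropped) stalls at step 4 — e5 pop() → 65 has no legal effect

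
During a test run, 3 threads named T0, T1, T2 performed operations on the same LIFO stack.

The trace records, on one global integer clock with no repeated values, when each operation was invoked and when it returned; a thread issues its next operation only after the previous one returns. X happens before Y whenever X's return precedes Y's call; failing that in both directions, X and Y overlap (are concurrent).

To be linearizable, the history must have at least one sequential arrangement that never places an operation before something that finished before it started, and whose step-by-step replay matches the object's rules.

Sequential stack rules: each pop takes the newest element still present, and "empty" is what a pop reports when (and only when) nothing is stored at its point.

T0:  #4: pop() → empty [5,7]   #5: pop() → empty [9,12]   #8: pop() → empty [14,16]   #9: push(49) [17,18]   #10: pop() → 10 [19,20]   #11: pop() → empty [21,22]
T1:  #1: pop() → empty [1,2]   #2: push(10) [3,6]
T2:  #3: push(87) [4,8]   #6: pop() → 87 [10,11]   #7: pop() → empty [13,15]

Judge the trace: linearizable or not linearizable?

not linearizable

already the first 12 events (up to #5's response at time 12) admit no linearization; the first 11 still do
12 orders of the 6 completed LIFO stack ops respect real time; none is legal
e.g. #1, #2, #3, #4, #5, #6: illegal at step 4, since #4 pop() → empty cannot apply there
e.g. #1, #2, #3, #4, #6, #5: illegal at step 4, since #4 pop() → empty cannot apply there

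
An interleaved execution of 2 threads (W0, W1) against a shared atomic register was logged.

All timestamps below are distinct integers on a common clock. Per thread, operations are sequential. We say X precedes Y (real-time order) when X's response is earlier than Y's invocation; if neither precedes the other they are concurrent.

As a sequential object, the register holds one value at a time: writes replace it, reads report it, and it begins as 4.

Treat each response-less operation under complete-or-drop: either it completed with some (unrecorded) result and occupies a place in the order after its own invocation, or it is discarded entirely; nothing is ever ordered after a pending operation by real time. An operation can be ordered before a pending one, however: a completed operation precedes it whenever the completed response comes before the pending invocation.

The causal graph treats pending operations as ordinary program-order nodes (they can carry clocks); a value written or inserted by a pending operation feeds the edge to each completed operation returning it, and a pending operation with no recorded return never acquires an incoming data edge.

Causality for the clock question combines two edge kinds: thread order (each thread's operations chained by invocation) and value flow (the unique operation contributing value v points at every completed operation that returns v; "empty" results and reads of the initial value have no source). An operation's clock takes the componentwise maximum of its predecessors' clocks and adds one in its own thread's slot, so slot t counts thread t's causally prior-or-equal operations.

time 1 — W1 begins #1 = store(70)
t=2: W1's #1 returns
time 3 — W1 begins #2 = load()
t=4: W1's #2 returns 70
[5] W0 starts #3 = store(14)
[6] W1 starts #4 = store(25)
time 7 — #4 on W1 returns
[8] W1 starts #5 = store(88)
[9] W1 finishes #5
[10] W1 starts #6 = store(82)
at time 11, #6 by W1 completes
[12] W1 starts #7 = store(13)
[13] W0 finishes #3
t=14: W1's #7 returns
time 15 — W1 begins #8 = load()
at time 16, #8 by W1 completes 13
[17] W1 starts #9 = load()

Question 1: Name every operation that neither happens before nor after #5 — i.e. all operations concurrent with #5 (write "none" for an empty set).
#3

#5 runs from 8 to 9; window-overlapping ops are concurrent
#1 [1,2]: before
#2 [3,4]: before
#3 [5,13]: concurrent
#4 [6,7]: before
#6 [10,11]: after
#7 [12,14]: after
#8 [15,16]: after
#9 [17,…): after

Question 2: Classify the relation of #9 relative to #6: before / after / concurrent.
after

#9 spans [17,…), #6 spans [10,11]
resp(#6)=11 < inv(#9)=17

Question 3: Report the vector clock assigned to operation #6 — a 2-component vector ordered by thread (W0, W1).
(0, 5)

#1, invoked 1, has no incoming edges; only W1's bump applies → (0, 1)
#3, invoked 5, has no incoming edges; only W0's bump applies → (1, 0)
#2, invoked 3, takes VC(#1)=(0, 1) under max, adds 1 for W1 → (0, 2)
#4, invoked 6, takes VC(#2)=(0, 2) under max, adds 1 for W1 → (0, 3)
#5, invoked 8, takes VC(#4)=(0, 3) under max, adds 1 for W1 → (0, 4)
#6, invoked 10, takes VC(#5)=(0, 4) under max, adds 1 for W1 → (0, 5)
#7, invoked 12, takes VC(#6)=(0, 5) under max, adds 1 for W1 → (0, 6)
#8, invoked 15, takes VC(#7)=(0, 6) under max, adds 1 for W1 → (0, 7)
#9, invoked 17, takes VC(#8)=(0, 7) under max, adds 1 for W1 → (0, 8)
target: VC(#6) = (0, 5)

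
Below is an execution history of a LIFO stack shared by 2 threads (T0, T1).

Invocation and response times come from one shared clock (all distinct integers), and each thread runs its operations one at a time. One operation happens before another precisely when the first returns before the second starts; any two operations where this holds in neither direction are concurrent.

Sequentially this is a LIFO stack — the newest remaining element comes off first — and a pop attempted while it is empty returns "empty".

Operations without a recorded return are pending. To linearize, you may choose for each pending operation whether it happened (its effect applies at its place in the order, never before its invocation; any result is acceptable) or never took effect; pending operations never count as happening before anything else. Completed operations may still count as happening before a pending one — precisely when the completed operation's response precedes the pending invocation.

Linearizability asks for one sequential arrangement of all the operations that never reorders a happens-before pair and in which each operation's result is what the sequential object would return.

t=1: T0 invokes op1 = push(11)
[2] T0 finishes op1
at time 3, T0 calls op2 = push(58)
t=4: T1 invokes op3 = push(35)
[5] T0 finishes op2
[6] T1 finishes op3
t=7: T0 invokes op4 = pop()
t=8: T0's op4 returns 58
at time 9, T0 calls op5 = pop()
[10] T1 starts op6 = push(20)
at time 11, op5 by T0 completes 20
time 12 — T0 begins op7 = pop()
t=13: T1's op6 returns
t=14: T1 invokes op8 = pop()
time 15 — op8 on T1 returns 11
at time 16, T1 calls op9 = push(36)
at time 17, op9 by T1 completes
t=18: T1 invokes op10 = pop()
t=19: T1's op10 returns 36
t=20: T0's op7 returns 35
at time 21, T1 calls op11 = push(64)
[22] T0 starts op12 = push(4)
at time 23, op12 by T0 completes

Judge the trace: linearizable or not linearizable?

witness order: op1, op3, op2, op4, op6, op5, op7, op8, op9, op10, op11, op12
after step 1 (op1 push(11)): stack <11>
after step 2 (op3 push(35)): stack <11,35>
after step 3 (op2 push(58)): stack <11,35,58>
after step 4 (op4 pop() → 58): stack <11,35>
after step 5 (op6 push(20)): stack <11,35,20>
after step 6 (op5 pop() → 20): stack <11,35>
after step 7 (op7 pop() → 35): stack <11>
after step 8 (op8 pop() → 11): stack <>
after step 9 (op9 push(36)): stack <36>
after step 10 (op10 pop() → 36): stack <>
after step 11 (op11 push(64) (pending, included)): stack <64>
after step 12 (op12 push(4)): stack <64,4>

linearizable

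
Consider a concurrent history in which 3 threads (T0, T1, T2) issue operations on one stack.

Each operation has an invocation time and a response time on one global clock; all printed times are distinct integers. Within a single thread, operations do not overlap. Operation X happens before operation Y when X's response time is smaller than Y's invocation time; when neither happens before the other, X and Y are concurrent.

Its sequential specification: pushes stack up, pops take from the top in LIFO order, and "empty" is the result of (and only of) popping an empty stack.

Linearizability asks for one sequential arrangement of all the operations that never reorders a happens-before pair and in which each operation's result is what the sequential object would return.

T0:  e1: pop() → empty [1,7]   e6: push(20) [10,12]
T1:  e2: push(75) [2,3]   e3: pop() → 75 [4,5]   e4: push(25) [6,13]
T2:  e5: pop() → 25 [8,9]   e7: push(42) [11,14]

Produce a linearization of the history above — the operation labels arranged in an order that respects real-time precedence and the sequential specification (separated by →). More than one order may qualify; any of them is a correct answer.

e1 → e2 → e3 → e4 → e5 → e6 → e7

1. e1 pop() → empty, leaving stack <>
2. e2 push(75), leaving stack <75>
3. e3 pop() → 75, leaving stack <>
4. e4 push(25), leaving stack <25>
5. e5 pop() → 25, leaving stack <>
6. e6 push(20), leaving stack <20>
7. e7 push(42), leaving stack <20,42>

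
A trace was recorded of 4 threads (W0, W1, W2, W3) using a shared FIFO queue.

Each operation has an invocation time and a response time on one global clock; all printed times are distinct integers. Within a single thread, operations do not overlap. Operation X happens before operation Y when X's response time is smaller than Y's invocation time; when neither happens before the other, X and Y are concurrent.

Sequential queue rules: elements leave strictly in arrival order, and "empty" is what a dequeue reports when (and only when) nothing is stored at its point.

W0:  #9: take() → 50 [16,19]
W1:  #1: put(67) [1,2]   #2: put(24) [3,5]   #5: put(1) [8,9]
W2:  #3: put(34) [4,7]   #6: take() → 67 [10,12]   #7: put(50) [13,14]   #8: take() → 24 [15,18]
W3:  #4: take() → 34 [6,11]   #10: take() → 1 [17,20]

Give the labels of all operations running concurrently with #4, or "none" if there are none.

#3, #5, #6

#4 spans [6,11]; an op avoiding the whole window 6..11 is ordered, any other is concurrent
#1 [1,2]: before
#2 [3,5]: before
#3 [4,7]: concurrent
#5 [8,9]: concurrent
#6 [10,12]: concurrent
#7 [13,14]: after
#8 [15,18]: after
#9 [16,19]: after
#10 [17,20]: after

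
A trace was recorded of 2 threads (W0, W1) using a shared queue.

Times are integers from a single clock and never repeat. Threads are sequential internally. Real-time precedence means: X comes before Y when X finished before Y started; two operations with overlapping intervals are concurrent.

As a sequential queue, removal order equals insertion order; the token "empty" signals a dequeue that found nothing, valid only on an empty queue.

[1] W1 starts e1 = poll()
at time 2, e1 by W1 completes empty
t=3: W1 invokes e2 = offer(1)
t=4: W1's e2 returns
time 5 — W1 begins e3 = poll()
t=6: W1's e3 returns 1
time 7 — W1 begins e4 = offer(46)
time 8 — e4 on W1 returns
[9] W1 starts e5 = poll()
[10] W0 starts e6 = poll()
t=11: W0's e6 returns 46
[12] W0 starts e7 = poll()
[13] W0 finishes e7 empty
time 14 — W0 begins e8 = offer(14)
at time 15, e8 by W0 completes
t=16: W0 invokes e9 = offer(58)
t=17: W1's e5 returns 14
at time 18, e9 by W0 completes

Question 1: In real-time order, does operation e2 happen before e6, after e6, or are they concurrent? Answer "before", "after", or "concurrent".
before

e2 spans [3,4], e6 spans [10,11]
resp(e2)=4 < inv(e6)=10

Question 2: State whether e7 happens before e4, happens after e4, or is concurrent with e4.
after

e7 spans [12,13], e4 spans [7,8]
resp(e4)=8 < inv(e7)=12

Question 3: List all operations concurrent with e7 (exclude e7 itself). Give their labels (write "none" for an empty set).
e5

e7 spans [12,13]: anything still running between times 12 and 13 counts as concurrent
e1 [1,2]: before
e2 [3,4]: before
e3 [5,6]: before
e4 [7,8]: before
e5 [9,17]: concurrent
e6 [10,11]: before
e8 [14,15]: after
e9 [16,18]: after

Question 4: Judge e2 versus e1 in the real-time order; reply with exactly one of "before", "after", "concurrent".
after

e2 spans [3,4], e1 spans [1,2]
resp(e1)=2 < inv(e2)=3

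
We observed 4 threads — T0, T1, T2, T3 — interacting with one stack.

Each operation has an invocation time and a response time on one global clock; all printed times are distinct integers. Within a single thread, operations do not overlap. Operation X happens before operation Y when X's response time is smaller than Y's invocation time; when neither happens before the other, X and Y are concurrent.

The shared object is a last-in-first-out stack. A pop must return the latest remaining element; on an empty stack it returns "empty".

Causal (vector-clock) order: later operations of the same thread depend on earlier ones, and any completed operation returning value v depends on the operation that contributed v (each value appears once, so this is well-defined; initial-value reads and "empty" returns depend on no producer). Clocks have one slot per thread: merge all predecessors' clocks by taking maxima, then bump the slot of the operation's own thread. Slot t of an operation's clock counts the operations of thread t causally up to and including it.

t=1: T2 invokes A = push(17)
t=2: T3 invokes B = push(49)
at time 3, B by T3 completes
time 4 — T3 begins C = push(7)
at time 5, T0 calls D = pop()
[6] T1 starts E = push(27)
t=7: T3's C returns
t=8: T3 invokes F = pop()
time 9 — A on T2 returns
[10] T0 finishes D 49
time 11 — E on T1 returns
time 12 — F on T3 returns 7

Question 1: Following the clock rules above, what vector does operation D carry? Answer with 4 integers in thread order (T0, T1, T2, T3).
Answer: (1, 0, 0, 1)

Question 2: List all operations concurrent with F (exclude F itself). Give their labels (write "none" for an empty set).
Answer: A, D, E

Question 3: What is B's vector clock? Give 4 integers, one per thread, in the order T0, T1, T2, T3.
Answer: (0, 0, 0, 1)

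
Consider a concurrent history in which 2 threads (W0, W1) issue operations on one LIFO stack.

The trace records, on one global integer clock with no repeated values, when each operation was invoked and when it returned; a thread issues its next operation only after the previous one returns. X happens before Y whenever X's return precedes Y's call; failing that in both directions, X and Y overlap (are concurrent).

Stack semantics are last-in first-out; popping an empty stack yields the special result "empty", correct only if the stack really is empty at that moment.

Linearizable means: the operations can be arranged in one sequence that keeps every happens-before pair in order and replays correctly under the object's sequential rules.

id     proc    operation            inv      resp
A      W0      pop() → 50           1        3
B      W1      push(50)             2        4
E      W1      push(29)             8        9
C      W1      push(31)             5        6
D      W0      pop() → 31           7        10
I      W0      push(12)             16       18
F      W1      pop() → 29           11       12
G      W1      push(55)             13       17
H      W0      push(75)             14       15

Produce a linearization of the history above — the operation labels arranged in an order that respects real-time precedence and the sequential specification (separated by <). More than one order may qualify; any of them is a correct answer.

B < A < C < D < E < F < G < H < I

after step 1 (B push(50)): stack <50>
after step 2 (A pop() → 50): stack <>
after step 3 (C push(31)): stack <31>
after step 4 (D pop() → 31): stack <>
after step 5 (E push(29)): stack <29>
after step 6 (F pop() → 29): stack <>
after step 7 (G push(55)): stack <55>
after step 8 (H push(75)): stack <55,75>
after step 9 (I push(12)): stack <55,75,12>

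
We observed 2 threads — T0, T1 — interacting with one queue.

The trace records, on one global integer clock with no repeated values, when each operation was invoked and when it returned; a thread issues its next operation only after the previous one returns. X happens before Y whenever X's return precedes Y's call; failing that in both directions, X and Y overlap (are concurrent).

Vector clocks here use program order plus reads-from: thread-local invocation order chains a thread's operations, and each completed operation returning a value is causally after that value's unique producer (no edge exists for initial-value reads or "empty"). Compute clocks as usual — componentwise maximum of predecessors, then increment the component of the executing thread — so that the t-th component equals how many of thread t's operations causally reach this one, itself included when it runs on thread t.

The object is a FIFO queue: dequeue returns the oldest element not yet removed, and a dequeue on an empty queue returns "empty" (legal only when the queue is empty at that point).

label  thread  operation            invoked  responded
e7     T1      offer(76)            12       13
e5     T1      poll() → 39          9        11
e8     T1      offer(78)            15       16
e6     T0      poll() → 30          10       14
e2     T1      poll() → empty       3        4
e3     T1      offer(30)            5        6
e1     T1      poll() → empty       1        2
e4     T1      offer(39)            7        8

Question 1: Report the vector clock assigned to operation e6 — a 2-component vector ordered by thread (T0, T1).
e1 (invocation 1): nothing precedes it; T1's component alone gives (0, 1)
invoked at 3, e2 merges VC(e1)=(0, 1) and bumps T1's slot → (0, 2)
invoked at 5, e3 merges VC(e2)=(0, 2) and bumps T1's slot → (0, 3)
invoked at 7, e4 merges VC(e3)=(0, 3) and bumps T1's slot → (0, 4)
invoked at 10, e6 merges VC(e3)=(0, 3) and bumps T0's slot → (1, 3)
invoked at 9, e5 merges VC(e4)=(0, 4) and bumps T1's slot → (0, 5)
invoked at 12, e7 merges VC(e5)=(0, 5) and bumps T1's slot → (0, 6)
invoked at 15, e8 merges VC(e7)=(0, 6) and bumps T1's slot → (0, 7)
target: VC(e6) = (1, 3)

(1, 3)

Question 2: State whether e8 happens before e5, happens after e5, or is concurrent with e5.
e8 spans [15,16], e5 spans [9,11]
resp(e5)=11 < inv(e8)=15

after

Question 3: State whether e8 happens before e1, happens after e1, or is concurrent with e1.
e8 spans [15,16], e1 spans [1,2]
resp(e1)=2 < inv(e8)=15

after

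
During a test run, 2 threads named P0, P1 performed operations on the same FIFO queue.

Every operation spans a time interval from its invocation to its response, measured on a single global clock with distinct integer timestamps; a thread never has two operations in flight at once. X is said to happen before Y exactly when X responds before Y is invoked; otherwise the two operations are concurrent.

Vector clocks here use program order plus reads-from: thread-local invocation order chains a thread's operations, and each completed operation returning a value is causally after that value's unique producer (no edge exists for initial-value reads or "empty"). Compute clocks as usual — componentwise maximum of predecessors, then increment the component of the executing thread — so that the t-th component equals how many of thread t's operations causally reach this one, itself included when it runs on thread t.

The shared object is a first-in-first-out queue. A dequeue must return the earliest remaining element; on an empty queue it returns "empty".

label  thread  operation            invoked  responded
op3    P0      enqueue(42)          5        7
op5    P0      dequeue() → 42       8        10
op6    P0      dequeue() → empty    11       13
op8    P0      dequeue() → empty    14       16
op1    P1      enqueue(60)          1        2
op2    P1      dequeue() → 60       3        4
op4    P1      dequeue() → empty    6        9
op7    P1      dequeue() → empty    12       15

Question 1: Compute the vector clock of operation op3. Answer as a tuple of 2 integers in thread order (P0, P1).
(1, 0)

op1, invoked 1, has no incoming edges; only P1's bump applies → (0, 1)
op3, invoked 5, has no incoming edges; only P0's bump applies → (1, 0)
from VC(op1)=(0, 1), op2 (invoked 3) maxes components and bumps P1 → (0, 2)
from VC(op3)=(1, 0), op5 (invoked 8) maxes components and bumps P0 → (2, 0)
from VC(op2)=(0, 2), op4 (invoked 6) maxes components and bumps P1 → (0, 3)
from VC(op5)=(2, 0), op6 (invoked 11) maxes components and bumps P0 → (3, 0)
from VC(op4)=(0, 3), op7 (invoked 12) maxes components and bumps P1 → (0, 4)
from VC(op6)=(3, 0), op8 (invoked 14) maxes components and bumps P0 → (4, 0)
target: VC(op3) = (1, 0)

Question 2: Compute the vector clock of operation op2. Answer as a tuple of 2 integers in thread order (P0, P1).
(0, 2)

no predecessors for op1 (invoked 1): P1 increments from zero → (0, 1)
no predecessors for op3 (invoked 5): P0 increments from zero → (1, 0)
merge at op2 (invoked 3): VC(op1)=(0, 1), own-thread bump on P1 → (0, 2)
merge at op5 (invoked 8): VC(op3)=(1, 0), own-thread bump on P0 → (2, 0)
merge at op4 (invoked 6): VC(op2)=(0, 2), own-thread bump on P1 → (0, 3)
merge at op6 (invoked 11): VC(op5)=(2, 0), own-thread bump on P0 → (3, 0)
merge at op7 (invoked 12): VC(op4)=(0, 3), own-thread bump on P1 → (0, 4)
merge at op8 (invoked 14): VC(op6)=(3, 0), own-thread bump on P0 → (4, 0)
target: VC(op2) = (0, 2)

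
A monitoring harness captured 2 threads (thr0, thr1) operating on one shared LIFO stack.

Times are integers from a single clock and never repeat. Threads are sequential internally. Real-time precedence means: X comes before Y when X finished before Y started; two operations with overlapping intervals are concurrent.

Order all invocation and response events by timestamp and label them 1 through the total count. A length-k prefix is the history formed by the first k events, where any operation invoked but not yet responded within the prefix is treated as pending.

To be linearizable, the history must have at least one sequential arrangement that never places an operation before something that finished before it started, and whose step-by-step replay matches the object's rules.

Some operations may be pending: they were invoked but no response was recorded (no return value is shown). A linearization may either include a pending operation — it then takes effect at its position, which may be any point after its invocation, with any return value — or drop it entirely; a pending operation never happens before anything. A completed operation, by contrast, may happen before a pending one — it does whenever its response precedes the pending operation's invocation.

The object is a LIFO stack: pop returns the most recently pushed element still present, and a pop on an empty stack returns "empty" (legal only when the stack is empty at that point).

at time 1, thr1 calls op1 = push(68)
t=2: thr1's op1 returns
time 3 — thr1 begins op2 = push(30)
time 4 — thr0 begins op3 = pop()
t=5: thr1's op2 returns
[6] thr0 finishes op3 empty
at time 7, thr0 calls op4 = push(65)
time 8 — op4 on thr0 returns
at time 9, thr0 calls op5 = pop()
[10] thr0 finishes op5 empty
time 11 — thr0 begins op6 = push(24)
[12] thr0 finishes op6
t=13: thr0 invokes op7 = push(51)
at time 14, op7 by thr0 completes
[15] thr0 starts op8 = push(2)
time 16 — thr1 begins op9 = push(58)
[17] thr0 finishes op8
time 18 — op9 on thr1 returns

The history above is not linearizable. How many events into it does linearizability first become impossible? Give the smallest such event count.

6

one valid order for events 1..5 is op1, op2:
step 1: op1 push(68) — stack <68>
step 2: op2 push(30) — stack <68,30>
include event 6 — op3 responding at 6 — and every candidate order breaks
one such order, op1, op2, op3, breaks at step 3 where op3 pop() → empty is illegal
one such order, op1, op3, op2, breaks at step 2 where op3 pop() → empty is illegal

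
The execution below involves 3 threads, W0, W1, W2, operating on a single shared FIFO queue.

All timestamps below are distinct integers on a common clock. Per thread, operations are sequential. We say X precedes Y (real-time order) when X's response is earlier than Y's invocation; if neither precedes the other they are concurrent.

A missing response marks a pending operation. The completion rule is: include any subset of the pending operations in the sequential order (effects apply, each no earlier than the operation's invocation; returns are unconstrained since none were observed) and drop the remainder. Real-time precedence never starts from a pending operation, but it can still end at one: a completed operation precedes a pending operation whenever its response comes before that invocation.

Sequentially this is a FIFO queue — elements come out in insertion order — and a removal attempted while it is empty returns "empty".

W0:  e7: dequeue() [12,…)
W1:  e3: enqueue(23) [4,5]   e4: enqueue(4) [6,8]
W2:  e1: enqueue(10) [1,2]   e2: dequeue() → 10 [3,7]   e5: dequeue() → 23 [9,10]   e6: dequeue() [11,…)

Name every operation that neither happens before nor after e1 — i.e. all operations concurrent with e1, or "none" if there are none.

concurrent with e1 ([1,2]): every op whose interval crosses 1..2
e2 [3,7]: after
e3 [4,5]: after
e4 [6,8]: after
e5 [9,10]: after
e6 [11,…): after
e7 [12,…): after

none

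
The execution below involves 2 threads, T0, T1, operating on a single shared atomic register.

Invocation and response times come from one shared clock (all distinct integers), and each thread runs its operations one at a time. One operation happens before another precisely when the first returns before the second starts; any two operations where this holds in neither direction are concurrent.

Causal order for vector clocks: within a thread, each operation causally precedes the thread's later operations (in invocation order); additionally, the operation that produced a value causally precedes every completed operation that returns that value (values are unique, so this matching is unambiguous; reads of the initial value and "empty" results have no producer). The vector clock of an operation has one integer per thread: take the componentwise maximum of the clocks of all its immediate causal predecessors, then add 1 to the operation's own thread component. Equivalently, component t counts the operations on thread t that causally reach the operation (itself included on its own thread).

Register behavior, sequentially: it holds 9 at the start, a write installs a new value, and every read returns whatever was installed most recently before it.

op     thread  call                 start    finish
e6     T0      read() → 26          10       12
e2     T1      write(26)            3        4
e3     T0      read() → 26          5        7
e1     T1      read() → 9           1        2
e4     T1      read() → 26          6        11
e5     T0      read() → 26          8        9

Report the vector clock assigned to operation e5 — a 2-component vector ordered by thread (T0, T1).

VC(e1, invoked at 1): no causal predecessors; +1 on T1 → (0, 1)
from VC(e1)=(0, 1), e2 (invoked 3) maxes components and bumps T1 → (0, 2)
from VC(e2)=(0, 2), e4 (invoked 6) maxes components and bumps T1 → (0, 3)
from VC(e2)=(0, 2), e3 (invoked 5) maxes components and bumps T0 → (1, 2)
from VC(e2)=(0, 2), VC(e3)=(1, 2), e5 (invoked 8) maxes components and bumps T0 → (2, 2)
from VC(e2)=(0, 2), VC(e5)=(2, 2), e6 (invoked 10) maxes components and bumps T0 → (3, 2)
target: VC(e5) = (2, 2)

(2, 2)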